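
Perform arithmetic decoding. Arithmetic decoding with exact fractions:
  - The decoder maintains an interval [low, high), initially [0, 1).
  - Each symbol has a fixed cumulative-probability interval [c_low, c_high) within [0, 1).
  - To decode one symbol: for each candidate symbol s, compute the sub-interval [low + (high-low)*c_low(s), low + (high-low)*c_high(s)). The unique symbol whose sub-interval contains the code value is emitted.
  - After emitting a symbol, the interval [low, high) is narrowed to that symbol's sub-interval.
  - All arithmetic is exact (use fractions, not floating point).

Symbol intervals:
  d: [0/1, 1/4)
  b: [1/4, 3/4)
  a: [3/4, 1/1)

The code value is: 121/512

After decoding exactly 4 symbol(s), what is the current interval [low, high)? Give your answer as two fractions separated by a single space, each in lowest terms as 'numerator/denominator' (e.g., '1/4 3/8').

Answer: 15/64 61/256

Derivation:
Step 1: interval [0/1, 1/1), width = 1/1 - 0/1 = 1/1
  'd': [0/1 + 1/1*0/1, 0/1 + 1/1*1/4) = [0/1, 1/4) <- contains code 121/512
  'b': [0/1 + 1/1*1/4, 0/1 + 1/1*3/4) = [1/4, 3/4)
  'a': [0/1 + 1/1*3/4, 0/1 + 1/1*1/1) = [3/4, 1/1)
  emit 'd', narrow to [0/1, 1/4)
Step 2: interval [0/1, 1/4), width = 1/4 - 0/1 = 1/4
  'd': [0/1 + 1/4*0/1, 0/1 + 1/4*1/4) = [0/1, 1/16)
  'b': [0/1 + 1/4*1/4, 0/1 + 1/4*3/4) = [1/16, 3/16)
  'a': [0/1 + 1/4*3/4, 0/1 + 1/4*1/1) = [3/16, 1/4) <- contains code 121/512
  emit 'a', narrow to [3/16, 1/4)
Step 3: interval [3/16, 1/4), width = 1/4 - 3/16 = 1/16
  'd': [3/16 + 1/16*0/1, 3/16 + 1/16*1/4) = [3/16, 13/64)
  'b': [3/16 + 1/16*1/4, 3/16 + 1/16*3/4) = [13/64, 15/64)
  'a': [3/16 + 1/16*3/4, 3/16 + 1/16*1/1) = [15/64, 1/4) <- contains code 121/512
  emit 'a', narrow to [15/64, 1/4)
Step 4: interval [15/64, 1/4), width = 1/4 - 15/64 = 1/64
  'd': [15/64 + 1/64*0/1, 15/64 + 1/64*1/4) = [15/64, 61/256) <- contains code 121/512
  'b': [15/64 + 1/64*1/4, 15/64 + 1/64*3/4) = [61/256, 63/256)
  'a': [15/64 + 1/64*3/4, 15/64 + 1/64*1/1) = [63/256, 1/4)
  emit 'd', narrow to [15/64, 61/256)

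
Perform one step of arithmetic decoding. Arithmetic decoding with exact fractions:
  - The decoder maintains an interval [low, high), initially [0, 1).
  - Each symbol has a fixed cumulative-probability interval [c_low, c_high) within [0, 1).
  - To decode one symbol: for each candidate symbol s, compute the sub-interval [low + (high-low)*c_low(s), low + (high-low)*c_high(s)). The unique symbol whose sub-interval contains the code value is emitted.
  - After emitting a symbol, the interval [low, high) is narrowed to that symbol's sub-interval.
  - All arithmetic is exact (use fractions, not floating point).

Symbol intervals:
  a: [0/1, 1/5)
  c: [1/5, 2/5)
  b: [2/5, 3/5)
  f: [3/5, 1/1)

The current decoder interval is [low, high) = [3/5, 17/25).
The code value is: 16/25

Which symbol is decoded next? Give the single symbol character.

Interval width = high − low = 17/25 − 3/5 = 2/25
Scaled code = (code − low) / width = (16/25 − 3/5) / 2/25 = 1/2
  a: [0/1, 1/5) 
  c: [1/5, 2/5) 
  b: [2/5, 3/5) ← scaled code falls here ✓
  f: [3/5, 1/1) 

Answer: b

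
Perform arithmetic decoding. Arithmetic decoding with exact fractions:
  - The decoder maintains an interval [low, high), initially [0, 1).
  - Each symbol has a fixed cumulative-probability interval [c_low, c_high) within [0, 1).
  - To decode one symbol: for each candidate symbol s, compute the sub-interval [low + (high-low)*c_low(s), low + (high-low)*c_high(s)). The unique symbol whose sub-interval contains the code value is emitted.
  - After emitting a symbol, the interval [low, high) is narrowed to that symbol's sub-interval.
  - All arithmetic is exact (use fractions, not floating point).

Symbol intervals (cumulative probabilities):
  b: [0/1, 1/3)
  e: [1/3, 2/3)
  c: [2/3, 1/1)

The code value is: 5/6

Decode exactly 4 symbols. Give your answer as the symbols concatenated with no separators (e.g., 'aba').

Step 1: interval [0/1, 1/1), width = 1/1 - 0/1 = 1/1
  'b': [0/1 + 1/1*0/1, 0/1 + 1/1*1/3) = [0/1, 1/3)
  'e': [0/1 + 1/1*1/3, 0/1 + 1/1*2/3) = [1/3, 2/3)
  'c': [0/1 + 1/1*2/3, 0/1 + 1/1*1/1) = [2/3, 1/1) <- contains code 5/6
  emit 'c', narrow to [2/3, 1/1)
Step 2: interval [2/3, 1/1), width = 1/1 - 2/3 = 1/3
  'b': [2/3 + 1/3*0/1, 2/3 + 1/3*1/3) = [2/3, 7/9)
  'e': [2/3 + 1/3*1/3, 2/3 + 1/3*2/3) = [7/9, 8/9) <- contains code 5/6
  'c': [2/3 + 1/3*2/3, 2/3 + 1/3*1/1) = [8/9, 1/1)
  emit 'e', narrow to [7/9, 8/9)
Step 3: interval [7/9, 8/9), width = 8/9 - 7/9 = 1/9
  'b': [7/9 + 1/9*0/1, 7/9 + 1/9*1/3) = [7/9, 22/27)
  'e': [7/9 + 1/9*1/3, 7/9 + 1/9*2/3) = [22/27, 23/27) <- contains code 5/6
  'c': [7/9 + 1/9*2/3, 7/9 + 1/9*1/1) = [23/27, 8/9)
  emit 'e', narrow to [22/27, 23/27)
Step 4: interval [22/27, 23/27), width = 23/27 - 22/27 = 1/27
  'b': [22/27 + 1/27*0/1, 22/27 + 1/27*1/3) = [22/27, 67/81)
  'e': [22/27 + 1/27*1/3, 22/27 + 1/27*2/3) = [67/81, 68/81) <- contains code 5/6
  'c': [22/27 + 1/27*2/3, 22/27 + 1/27*1/1) = [68/81, 23/27)
  emit 'e', narrow to [67/81, 68/81)

Answer: ceee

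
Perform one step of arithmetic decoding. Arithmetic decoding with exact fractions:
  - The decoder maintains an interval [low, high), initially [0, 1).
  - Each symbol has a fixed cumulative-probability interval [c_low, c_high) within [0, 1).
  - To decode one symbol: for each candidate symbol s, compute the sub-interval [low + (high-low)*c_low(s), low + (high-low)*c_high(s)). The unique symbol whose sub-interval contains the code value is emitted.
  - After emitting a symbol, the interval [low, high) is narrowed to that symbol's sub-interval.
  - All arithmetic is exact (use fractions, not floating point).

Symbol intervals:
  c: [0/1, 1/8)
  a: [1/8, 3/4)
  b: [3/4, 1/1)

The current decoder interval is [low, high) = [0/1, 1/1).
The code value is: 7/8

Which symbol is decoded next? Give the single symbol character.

Interval width = high − low = 1/1 − 0/1 = 1/1
Scaled code = (code − low) / width = (7/8 − 0/1) / 1/1 = 7/8
  c: [0/1, 1/8) 
  a: [1/8, 3/4) 
  b: [3/4, 1/1) ← scaled code falls here ✓

Answer: b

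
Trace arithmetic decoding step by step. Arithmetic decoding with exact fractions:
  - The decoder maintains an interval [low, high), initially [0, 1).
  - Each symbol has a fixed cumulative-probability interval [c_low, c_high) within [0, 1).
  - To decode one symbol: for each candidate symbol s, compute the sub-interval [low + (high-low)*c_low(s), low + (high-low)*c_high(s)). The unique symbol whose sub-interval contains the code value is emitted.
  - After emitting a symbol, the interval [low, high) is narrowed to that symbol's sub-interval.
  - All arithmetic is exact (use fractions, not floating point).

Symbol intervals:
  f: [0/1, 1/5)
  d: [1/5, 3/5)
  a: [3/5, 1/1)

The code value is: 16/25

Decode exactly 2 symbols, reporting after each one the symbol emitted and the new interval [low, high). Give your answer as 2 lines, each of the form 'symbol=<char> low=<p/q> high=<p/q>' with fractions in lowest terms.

Answer: symbol=a low=3/5 high=1/1
symbol=f low=3/5 high=17/25

Derivation:
Step 1: interval [0/1, 1/1), width = 1/1 - 0/1 = 1/1
  'f': [0/1 + 1/1*0/1, 0/1 + 1/1*1/5) = [0/1, 1/5)
  'd': [0/1 + 1/1*1/5, 0/1 + 1/1*3/5) = [1/5, 3/5)
  'a': [0/1 + 1/1*3/5, 0/1 + 1/1*1/1) = [3/5, 1/1) <- contains code 16/25
  emit 'a', narrow to [3/5, 1/1)
Step 2: interval [3/5, 1/1), width = 1/1 - 3/5 = 2/5
  'f': [3/5 + 2/5*0/1, 3/5 + 2/5*1/5) = [3/5, 17/25) <- contains code 16/25
  'd': [3/5 + 2/5*1/5, 3/5 + 2/5*3/5) = [17/25, 21/25)
  'a': [3/5 + 2/5*3/5, 3/5 + 2/5*1/1) = [21/25, 1/1)
  emit 'f', narrow to [3/5, 17/25)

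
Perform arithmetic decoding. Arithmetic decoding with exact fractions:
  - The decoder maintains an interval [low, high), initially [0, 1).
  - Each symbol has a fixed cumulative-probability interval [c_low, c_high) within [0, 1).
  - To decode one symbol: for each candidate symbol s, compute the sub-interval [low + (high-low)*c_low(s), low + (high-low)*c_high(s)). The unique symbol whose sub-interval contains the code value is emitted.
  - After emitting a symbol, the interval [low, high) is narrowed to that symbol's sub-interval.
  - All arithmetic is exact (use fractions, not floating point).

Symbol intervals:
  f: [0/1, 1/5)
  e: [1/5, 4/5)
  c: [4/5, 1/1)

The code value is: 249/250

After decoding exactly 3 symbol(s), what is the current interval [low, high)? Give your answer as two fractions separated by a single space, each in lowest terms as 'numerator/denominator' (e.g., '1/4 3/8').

Step 1: interval [0/1, 1/1), width = 1/1 - 0/1 = 1/1
  'f': [0/1 + 1/1*0/1, 0/1 + 1/1*1/5) = [0/1, 1/5)
  'e': [0/1 + 1/1*1/5, 0/1 + 1/1*4/5) = [1/5, 4/5)
  'c': [0/1 + 1/1*4/5, 0/1 + 1/1*1/1) = [4/5, 1/1) <- contains code 249/250
  emit 'c', narrow to [4/5, 1/1)
Step 2: interval [4/5, 1/1), width = 1/1 - 4/5 = 1/5
  'f': [4/5 + 1/5*0/1, 4/5 + 1/5*1/5) = [4/5, 21/25)
  'e': [4/5 + 1/5*1/5, 4/5 + 1/5*4/5) = [21/25, 24/25)
  'c': [4/5 + 1/5*4/5, 4/5 + 1/5*1/1) = [24/25, 1/1) <- contains code 249/250
  emit 'c', narrow to [24/25, 1/1)
Step 3: interval [24/25, 1/1), width = 1/1 - 24/25 = 1/25
  'f': [24/25 + 1/25*0/1, 24/25 + 1/25*1/5) = [24/25, 121/125)
  'e': [24/25 + 1/25*1/5, 24/25 + 1/25*4/5) = [121/125, 124/125)
  'c': [24/25 + 1/25*4/5, 24/25 + 1/25*1/1) = [124/125, 1/1) <- contains code 249/250
  emit 'c', narrow to [124/125, 1/1)

Answer: 124/125 1/1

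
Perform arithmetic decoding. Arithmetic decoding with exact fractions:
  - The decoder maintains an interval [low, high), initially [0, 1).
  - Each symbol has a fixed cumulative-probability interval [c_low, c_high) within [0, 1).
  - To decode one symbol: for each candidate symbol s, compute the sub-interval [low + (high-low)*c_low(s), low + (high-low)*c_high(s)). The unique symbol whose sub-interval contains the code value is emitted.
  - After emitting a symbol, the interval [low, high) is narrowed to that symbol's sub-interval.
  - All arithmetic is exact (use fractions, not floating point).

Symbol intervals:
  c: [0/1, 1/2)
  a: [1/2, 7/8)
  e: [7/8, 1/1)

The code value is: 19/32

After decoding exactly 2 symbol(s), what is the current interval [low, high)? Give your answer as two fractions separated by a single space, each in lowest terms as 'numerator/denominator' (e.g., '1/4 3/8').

Answer: 1/2 11/16

Derivation:
Step 1: interval [0/1, 1/1), width = 1/1 - 0/1 = 1/1
  'c': [0/1 + 1/1*0/1, 0/1 + 1/1*1/2) = [0/1, 1/2)
  'a': [0/1 + 1/1*1/2, 0/1 + 1/1*7/8) = [1/2, 7/8) <- contains code 19/32
  'e': [0/1 + 1/1*7/8, 0/1 + 1/1*1/1) = [7/8, 1/1)
  emit 'a', narrow to [1/2, 7/8)
Step 2: interval [1/2, 7/8), width = 7/8 - 1/2 = 3/8
  'c': [1/2 + 3/8*0/1, 1/2 + 3/8*1/2) = [1/2, 11/16) <- contains code 19/32
  'a': [1/2 + 3/8*1/2, 1/2 + 3/8*7/8) = [11/16, 53/64)
  'e': [1/2 + 3/8*7/8, 1/2 + 3/8*1/1) = [53/64, 7/8)
  emit 'c', narrow to [1/2, 11/16)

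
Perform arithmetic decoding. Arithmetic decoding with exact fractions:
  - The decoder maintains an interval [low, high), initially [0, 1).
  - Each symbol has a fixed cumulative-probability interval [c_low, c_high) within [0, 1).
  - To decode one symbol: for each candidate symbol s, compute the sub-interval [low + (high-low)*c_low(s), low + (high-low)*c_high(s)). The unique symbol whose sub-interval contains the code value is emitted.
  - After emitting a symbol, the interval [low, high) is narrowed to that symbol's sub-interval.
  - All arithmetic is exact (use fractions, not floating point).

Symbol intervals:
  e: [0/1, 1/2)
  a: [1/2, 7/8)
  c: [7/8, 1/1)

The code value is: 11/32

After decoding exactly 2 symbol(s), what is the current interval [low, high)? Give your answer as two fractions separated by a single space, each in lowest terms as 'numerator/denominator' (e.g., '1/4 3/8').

Answer: 1/4 7/16

Derivation:
Step 1: interval [0/1, 1/1), width = 1/1 - 0/1 = 1/1
  'e': [0/1 + 1/1*0/1, 0/1 + 1/1*1/2) = [0/1, 1/2) <- contains code 11/32
  'a': [0/1 + 1/1*1/2, 0/1 + 1/1*7/8) = [1/2, 7/8)
  'c': [0/1 + 1/1*7/8, 0/1 + 1/1*1/1) = [7/8, 1/1)
  emit 'e', narrow to [0/1, 1/2)
Step 2: interval [0/1, 1/2), width = 1/2 - 0/1 = 1/2
  'e': [0/1 + 1/2*0/1, 0/1 + 1/2*1/2) = [0/1, 1/4)
  'a': [0/1 + 1/2*1/2, 0/1 + 1/2*7/8) = [1/4, 7/16) <- contains code 11/32
  'c': [0/1 + 1/2*7/8, 0/1 + 1/2*1/1) = [7/16, 1/2)
  emit 'a', narrow to [1/4, 7/16)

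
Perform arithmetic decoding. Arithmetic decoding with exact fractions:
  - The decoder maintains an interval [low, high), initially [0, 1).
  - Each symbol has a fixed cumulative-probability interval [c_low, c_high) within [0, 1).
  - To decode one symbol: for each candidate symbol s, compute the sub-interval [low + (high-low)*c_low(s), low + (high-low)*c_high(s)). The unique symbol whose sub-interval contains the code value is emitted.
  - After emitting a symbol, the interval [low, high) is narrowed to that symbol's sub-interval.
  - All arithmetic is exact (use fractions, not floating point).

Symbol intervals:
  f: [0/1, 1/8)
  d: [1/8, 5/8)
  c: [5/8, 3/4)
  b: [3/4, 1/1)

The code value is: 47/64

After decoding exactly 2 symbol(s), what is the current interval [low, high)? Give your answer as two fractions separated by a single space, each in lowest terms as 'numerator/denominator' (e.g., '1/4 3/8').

Step 1: interval [0/1, 1/1), width = 1/1 - 0/1 = 1/1
  'f': [0/1 + 1/1*0/1, 0/1 + 1/1*1/8) = [0/1, 1/8)
  'd': [0/1 + 1/1*1/8, 0/1 + 1/1*5/8) = [1/8, 5/8)
  'c': [0/1 + 1/1*5/8, 0/1 + 1/1*3/4) = [5/8, 3/4) <- contains code 47/64
  'b': [0/1 + 1/1*3/4, 0/1 + 1/1*1/1) = [3/4, 1/1)
  emit 'c', narrow to [5/8, 3/4)
Step 2: interval [5/8, 3/4), width = 3/4 - 5/8 = 1/8
  'f': [5/8 + 1/8*0/1, 5/8 + 1/8*1/8) = [5/8, 41/64)
  'd': [5/8 + 1/8*1/8, 5/8 + 1/8*5/8) = [41/64, 45/64)
  'c': [5/8 + 1/8*5/8, 5/8 + 1/8*3/4) = [45/64, 23/32)
  'b': [5/8 + 1/8*3/4, 5/8 + 1/8*1/1) = [23/32, 3/4) <- contains code 47/64
  emit 'b', narrow to [23/32, 3/4)

Answer: 23/32 3/4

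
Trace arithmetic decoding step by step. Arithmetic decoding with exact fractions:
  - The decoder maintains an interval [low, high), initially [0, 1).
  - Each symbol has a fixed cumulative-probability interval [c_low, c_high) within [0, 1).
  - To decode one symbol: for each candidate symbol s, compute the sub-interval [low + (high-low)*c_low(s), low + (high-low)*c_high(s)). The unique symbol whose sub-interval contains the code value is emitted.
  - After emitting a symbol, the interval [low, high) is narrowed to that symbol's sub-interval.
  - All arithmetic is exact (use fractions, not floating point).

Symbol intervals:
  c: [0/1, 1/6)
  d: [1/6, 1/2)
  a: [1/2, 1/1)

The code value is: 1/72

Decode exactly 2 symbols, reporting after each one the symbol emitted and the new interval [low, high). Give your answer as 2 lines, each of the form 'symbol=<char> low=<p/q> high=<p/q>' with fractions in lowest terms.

Step 1: interval [0/1, 1/1), width = 1/1 - 0/1 = 1/1
  'c': [0/1 + 1/1*0/1, 0/1 + 1/1*1/6) = [0/1, 1/6) <- contains code 1/72
  'd': [0/1 + 1/1*1/6, 0/1 + 1/1*1/2) = [1/6, 1/2)
  'a': [0/1 + 1/1*1/2, 0/1 + 1/1*1/1) = [1/2, 1/1)
  emit 'c', narrow to [0/1, 1/6)
Step 2: interval [0/1, 1/6), width = 1/6 - 0/1 = 1/6
  'c': [0/1 + 1/6*0/1, 0/1 + 1/6*1/6) = [0/1, 1/36) <- contains code 1/72
  'd': [0/1 + 1/6*1/6, 0/1 + 1/6*1/2) = [1/36, 1/12)
  'a': [0/1 + 1/6*1/2, 0/1 + 1/6*1/1) = [1/12, 1/6)
  emit 'c', narrow to [0/1, 1/36)

Answer: symbol=c low=0/1 high=1/6
symbol=c low=0/1 high=1/36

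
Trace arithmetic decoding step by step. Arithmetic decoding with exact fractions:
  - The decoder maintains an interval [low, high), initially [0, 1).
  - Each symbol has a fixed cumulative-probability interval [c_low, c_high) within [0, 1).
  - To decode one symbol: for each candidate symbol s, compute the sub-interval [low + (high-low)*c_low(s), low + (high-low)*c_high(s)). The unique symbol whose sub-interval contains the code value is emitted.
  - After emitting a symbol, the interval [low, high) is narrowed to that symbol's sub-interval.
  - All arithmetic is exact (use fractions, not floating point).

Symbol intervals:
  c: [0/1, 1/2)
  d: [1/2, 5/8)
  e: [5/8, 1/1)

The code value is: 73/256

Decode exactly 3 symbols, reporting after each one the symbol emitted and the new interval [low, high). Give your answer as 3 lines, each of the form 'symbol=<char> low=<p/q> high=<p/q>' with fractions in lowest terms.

Step 1: interval [0/1, 1/1), width = 1/1 - 0/1 = 1/1
  'c': [0/1 + 1/1*0/1, 0/1 + 1/1*1/2) = [0/1, 1/2) <- contains code 73/256
  'd': [0/1 + 1/1*1/2, 0/1 + 1/1*5/8) = [1/2, 5/8)
  'e': [0/1 + 1/1*5/8, 0/1 + 1/1*1/1) = [5/8, 1/1)
  emit 'c', narrow to [0/1, 1/2)
Step 2: interval [0/1, 1/2), width = 1/2 - 0/1 = 1/2
  'c': [0/1 + 1/2*0/1, 0/1 + 1/2*1/2) = [0/1, 1/4)
  'd': [0/1 + 1/2*1/2, 0/1 + 1/2*5/8) = [1/4, 5/16) <- contains code 73/256
  'e': [0/1 + 1/2*5/8, 0/1 + 1/2*1/1) = [5/16, 1/2)
  emit 'd', narrow to [1/4, 5/16)
Step 3: interval [1/4, 5/16), width = 5/16 - 1/4 = 1/16
  'c': [1/4 + 1/16*0/1, 1/4 + 1/16*1/2) = [1/4, 9/32)
  'd': [1/4 + 1/16*1/2, 1/4 + 1/16*5/8) = [9/32, 37/128) <- contains code 73/256
  'e': [1/4 + 1/16*5/8, 1/4 + 1/16*1/1) = [37/128, 5/16)
  emit 'd', narrow to [9/32, 37/128)

Answer: symbol=c low=0/1 high=1/2
symbol=d low=1/4 high=5/16
symbol=d low=9/32 high=37/128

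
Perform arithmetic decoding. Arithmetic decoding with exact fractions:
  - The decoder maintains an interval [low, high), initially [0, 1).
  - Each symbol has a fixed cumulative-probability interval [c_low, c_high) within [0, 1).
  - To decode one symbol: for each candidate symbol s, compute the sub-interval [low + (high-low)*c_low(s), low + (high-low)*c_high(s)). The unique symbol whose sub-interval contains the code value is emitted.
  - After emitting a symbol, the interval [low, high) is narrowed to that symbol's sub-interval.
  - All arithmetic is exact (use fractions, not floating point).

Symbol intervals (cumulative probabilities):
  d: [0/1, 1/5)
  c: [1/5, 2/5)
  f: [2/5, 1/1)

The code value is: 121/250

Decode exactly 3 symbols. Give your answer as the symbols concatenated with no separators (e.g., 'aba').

Step 1: interval [0/1, 1/1), width = 1/1 - 0/1 = 1/1
  'd': [0/1 + 1/1*0/1, 0/1 + 1/1*1/5) = [0/1, 1/5)
  'c': [0/1 + 1/1*1/5, 0/1 + 1/1*2/5) = [1/5, 2/5)
  'f': [0/1 + 1/1*2/5, 0/1 + 1/1*1/1) = [2/5, 1/1) <- contains code 121/250
  emit 'f', narrow to [2/5, 1/1)
Step 2: interval [2/5, 1/1), width = 1/1 - 2/5 = 3/5
  'd': [2/5 + 3/5*0/1, 2/5 + 3/5*1/5) = [2/5, 13/25) <- contains code 121/250
  'c': [2/5 + 3/5*1/5, 2/5 + 3/5*2/5) = [13/25, 16/25)
  'f': [2/5 + 3/5*2/5, 2/5 + 3/5*1/1) = [16/25, 1/1)
  emit 'd', narrow to [2/5, 13/25)
Step 3: interval [2/5, 13/25), width = 13/25 - 2/5 = 3/25
  'd': [2/5 + 3/25*0/1, 2/5 + 3/25*1/5) = [2/5, 53/125)
  'c': [2/5 + 3/25*1/5, 2/5 + 3/25*2/5) = [53/125, 56/125)
  'f': [2/5 + 3/25*2/5, 2/5 + 3/25*1/1) = [56/125, 13/25) <- contains code 121/250
  emit 'f', narrow to [56/125, 13/25)

Answer: fdf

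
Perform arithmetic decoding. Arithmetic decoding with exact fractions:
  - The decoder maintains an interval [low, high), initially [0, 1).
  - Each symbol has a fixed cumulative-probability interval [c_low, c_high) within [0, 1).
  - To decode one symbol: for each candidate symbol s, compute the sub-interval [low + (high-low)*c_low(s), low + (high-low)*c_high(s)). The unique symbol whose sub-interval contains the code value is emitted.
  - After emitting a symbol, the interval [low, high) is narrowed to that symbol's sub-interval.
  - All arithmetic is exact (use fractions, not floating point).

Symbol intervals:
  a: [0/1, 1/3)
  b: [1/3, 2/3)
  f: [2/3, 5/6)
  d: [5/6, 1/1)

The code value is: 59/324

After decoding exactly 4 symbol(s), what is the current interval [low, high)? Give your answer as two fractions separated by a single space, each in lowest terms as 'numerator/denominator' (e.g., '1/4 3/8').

Step 1: interval [0/1, 1/1), width = 1/1 - 0/1 = 1/1
  'a': [0/1 + 1/1*0/1, 0/1 + 1/1*1/3) = [0/1, 1/3) <- contains code 59/324
  'b': [0/1 + 1/1*1/3, 0/1 + 1/1*2/3) = [1/3, 2/3)
  'f': [0/1 + 1/1*2/3, 0/1 + 1/1*5/6) = [2/3, 5/6)
  'd': [0/1 + 1/1*5/6, 0/1 + 1/1*1/1) = [5/6, 1/1)
  emit 'a', narrow to [0/1, 1/3)
Step 2: interval [0/1, 1/3), width = 1/3 - 0/1 = 1/3
  'a': [0/1 + 1/3*0/1, 0/1 + 1/3*1/3) = [0/1, 1/9)
  'b': [0/1 + 1/3*1/3, 0/1 + 1/3*2/3) = [1/9, 2/9) <- contains code 59/324
  'f': [0/1 + 1/3*2/3, 0/1 + 1/3*5/6) = [2/9, 5/18)
  'd': [0/1 + 1/3*5/6, 0/1 + 1/3*1/1) = [5/18, 1/3)
  emit 'b', narrow to [1/9, 2/9)
Step 3: interval [1/9, 2/9), width = 2/9 - 1/9 = 1/9
  'a': [1/9 + 1/9*0/1, 1/9 + 1/9*1/3) = [1/9, 4/27)
  'b': [1/9 + 1/9*1/3, 1/9 + 1/9*2/3) = [4/27, 5/27) <- contains code 59/324
  'f': [1/9 + 1/9*2/3, 1/9 + 1/9*5/6) = [5/27, 11/54)
  'd': [1/9 + 1/9*5/6, 1/9 + 1/9*1/1) = [11/54, 2/9)
  emit 'b', narrow to [4/27, 5/27)
Step 4: interval [4/27, 5/27), width = 5/27 - 4/27 = 1/27
  'a': [4/27 + 1/27*0/1, 4/27 + 1/27*1/3) = [4/27, 13/81)
  'b': [4/27 + 1/27*1/3, 4/27 + 1/27*2/3) = [13/81, 14/81)
  'f': [4/27 + 1/27*2/3, 4/27 + 1/27*5/6) = [14/81, 29/162)
  'd': [4/27 + 1/27*5/6, 4/27 + 1/27*1/1) = [29/162, 5/27) <- contains code 59/324
  emit 'd', narrow to [29/162, 5/27)

Answer: 29/162 5/27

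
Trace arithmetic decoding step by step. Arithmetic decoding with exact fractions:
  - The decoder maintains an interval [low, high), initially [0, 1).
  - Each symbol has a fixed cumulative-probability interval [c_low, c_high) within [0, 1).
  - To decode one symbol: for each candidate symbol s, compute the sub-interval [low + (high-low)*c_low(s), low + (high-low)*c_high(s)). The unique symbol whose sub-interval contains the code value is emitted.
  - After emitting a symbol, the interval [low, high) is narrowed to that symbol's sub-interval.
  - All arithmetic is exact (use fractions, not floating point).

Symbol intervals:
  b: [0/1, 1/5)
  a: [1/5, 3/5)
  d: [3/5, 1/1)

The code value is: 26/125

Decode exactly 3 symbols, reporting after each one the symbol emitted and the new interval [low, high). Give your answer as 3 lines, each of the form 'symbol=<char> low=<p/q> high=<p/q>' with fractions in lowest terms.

Step 1: interval [0/1, 1/1), width = 1/1 - 0/1 = 1/1
  'b': [0/1 + 1/1*0/1, 0/1 + 1/1*1/5) = [0/1, 1/5)
  'a': [0/1 + 1/1*1/5, 0/1 + 1/1*3/5) = [1/5, 3/5) <- contains code 26/125
  'd': [0/1 + 1/1*3/5, 0/1 + 1/1*1/1) = [3/5, 1/1)
  emit 'a', narrow to [1/5, 3/5)
Step 2: interval [1/5, 3/5), width = 3/5 - 1/5 = 2/5
  'b': [1/5 + 2/5*0/1, 1/5 + 2/5*1/5) = [1/5, 7/25) <- contains code 26/125
  'a': [1/5 + 2/5*1/5, 1/5 + 2/5*3/5) = [7/25, 11/25)
  'd': [1/5 + 2/5*3/5, 1/5 + 2/5*1/1) = [11/25, 3/5)
  emit 'b', narrow to [1/5, 7/25)
Step 3: interval [1/5, 7/25), width = 7/25 - 1/5 = 2/25
  'b': [1/5 + 2/25*0/1, 1/5 + 2/25*1/5) = [1/5, 27/125) <- contains code 26/125
  'a': [1/5 + 2/25*1/5, 1/5 + 2/25*3/5) = [27/125, 31/125)
  'd': [1/5 + 2/25*3/5, 1/5 + 2/25*1/1) = [31/125, 7/25)
  emit 'b', narrow to [1/5, 27/125)

Answer: symbol=a low=1/5 high=3/5
symbol=b low=1/5 high=7/25
symbol=b low=1/5 high=27/125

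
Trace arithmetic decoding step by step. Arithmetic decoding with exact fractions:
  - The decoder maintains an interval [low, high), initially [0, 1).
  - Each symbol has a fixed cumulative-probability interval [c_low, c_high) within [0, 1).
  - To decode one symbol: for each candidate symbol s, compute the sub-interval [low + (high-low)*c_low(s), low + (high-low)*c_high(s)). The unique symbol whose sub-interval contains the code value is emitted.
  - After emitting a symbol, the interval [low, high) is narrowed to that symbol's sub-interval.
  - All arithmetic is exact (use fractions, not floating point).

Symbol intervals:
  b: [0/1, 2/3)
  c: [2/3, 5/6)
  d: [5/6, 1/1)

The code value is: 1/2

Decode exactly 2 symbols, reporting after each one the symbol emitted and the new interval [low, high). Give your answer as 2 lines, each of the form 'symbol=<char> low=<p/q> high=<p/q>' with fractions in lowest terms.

Answer: symbol=b low=0/1 high=2/3
symbol=c low=4/9 high=5/9

Derivation:
Step 1: interval [0/1, 1/1), width = 1/1 - 0/1 = 1/1
  'b': [0/1 + 1/1*0/1, 0/1 + 1/1*2/3) = [0/1, 2/3) <- contains code 1/2
  'c': [0/1 + 1/1*2/3, 0/1 + 1/1*5/6) = [2/3, 5/6)
  'd': [0/1 + 1/1*5/6, 0/1 + 1/1*1/1) = [5/6, 1/1)
  emit 'b', narrow to [0/1, 2/3)
Step 2: interval [0/1, 2/3), width = 2/3 - 0/1 = 2/3
  'b': [0/1 + 2/3*0/1, 0/1 + 2/3*2/3) = [0/1, 4/9)
  'c': [0/1 + 2/3*2/3, 0/1 + 2/3*5/6) = [4/9, 5/9) <- contains code 1/2
  'd': [0/1 + 2/3*5/6, 0/1 + 2/3*1/1) = [5/9, 2/3)
  emit 'c', narrow to [4/9, 5/9)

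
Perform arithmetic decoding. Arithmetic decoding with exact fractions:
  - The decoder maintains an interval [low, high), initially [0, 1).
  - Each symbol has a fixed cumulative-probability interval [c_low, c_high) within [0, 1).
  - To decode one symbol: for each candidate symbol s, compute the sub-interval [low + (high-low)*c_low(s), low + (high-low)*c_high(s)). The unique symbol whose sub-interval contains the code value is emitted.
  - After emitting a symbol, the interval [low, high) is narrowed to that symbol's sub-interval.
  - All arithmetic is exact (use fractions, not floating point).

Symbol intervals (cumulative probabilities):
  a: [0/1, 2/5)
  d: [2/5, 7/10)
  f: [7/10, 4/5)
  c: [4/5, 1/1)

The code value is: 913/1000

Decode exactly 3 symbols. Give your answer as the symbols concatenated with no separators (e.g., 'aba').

Step 1: interval [0/1, 1/1), width = 1/1 - 0/1 = 1/1
  'a': [0/1 + 1/1*0/1, 0/1 + 1/1*2/5) = [0/1, 2/5)
  'd': [0/1 + 1/1*2/5, 0/1 + 1/1*7/10) = [2/5, 7/10)
  'f': [0/1 + 1/1*7/10, 0/1 + 1/1*4/5) = [7/10, 4/5)
  'c': [0/1 + 1/1*4/5, 0/1 + 1/1*1/1) = [4/5, 1/1) <- contains code 913/1000
  emit 'c', narrow to [4/5, 1/1)
Step 2: interval [4/5, 1/1), width = 1/1 - 4/5 = 1/5
  'a': [4/5 + 1/5*0/1, 4/5 + 1/5*2/5) = [4/5, 22/25)
  'd': [4/5 + 1/5*2/5, 4/5 + 1/5*7/10) = [22/25, 47/50) <- contains code 913/1000
  'f': [4/5 + 1/5*7/10, 4/5 + 1/5*4/5) = [47/50, 24/25)
  'c': [4/5 + 1/5*4/5, 4/5 + 1/5*1/1) = [24/25, 1/1)
  emit 'd', narrow to [22/25, 47/50)
Step 3: interval [22/25, 47/50), width = 47/50 - 22/25 = 3/50
  'a': [22/25 + 3/50*0/1, 22/25 + 3/50*2/5) = [22/25, 113/125)
  'd': [22/25 + 3/50*2/5, 22/25 + 3/50*7/10) = [113/125, 461/500) <- contains code 913/1000
  'f': [22/25 + 3/50*7/10, 22/25 + 3/50*4/5) = [461/500, 116/125)
  'c': [22/25 + 3/50*4/5, 22/25 + 3/50*1/1) = [116/125, 47/50)
  emit 'd', narrow to [113/125, 461/500)

Answer: cdd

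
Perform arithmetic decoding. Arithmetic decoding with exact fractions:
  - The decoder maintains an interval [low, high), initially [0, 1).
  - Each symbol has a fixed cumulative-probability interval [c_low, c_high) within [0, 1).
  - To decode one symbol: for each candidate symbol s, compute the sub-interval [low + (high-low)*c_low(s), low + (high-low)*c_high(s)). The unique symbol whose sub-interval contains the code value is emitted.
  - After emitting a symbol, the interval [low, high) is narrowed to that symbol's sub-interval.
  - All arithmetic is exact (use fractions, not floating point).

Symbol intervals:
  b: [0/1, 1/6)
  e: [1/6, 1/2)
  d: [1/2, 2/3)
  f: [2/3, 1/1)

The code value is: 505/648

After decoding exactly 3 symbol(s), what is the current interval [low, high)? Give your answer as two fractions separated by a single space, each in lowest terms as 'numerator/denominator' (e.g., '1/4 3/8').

Answer: 7/9 43/54

Derivation:
Step 1: interval [0/1, 1/1), width = 1/1 - 0/1 = 1/1
  'b': [0/1 + 1/1*0/1, 0/1 + 1/1*1/6) = [0/1, 1/6)
  'e': [0/1 + 1/1*1/6, 0/1 + 1/1*1/2) = [1/6, 1/2)
  'd': [0/1 + 1/1*1/2, 0/1 + 1/1*2/3) = [1/2, 2/3)
  'f': [0/1 + 1/1*2/3, 0/1 + 1/1*1/1) = [2/3, 1/1) <- contains code 505/648
  emit 'f', narrow to [2/3, 1/1)
Step 2: interval [2/3, 1/1), width = 1/1 - 2/3 = 1/3
  'b': [2/3 + 1/3*0/1, 2/3 + 1/3*1/6) = [2/3, 13/18)
  'e': [2/3 + 1/3*1/6, 2/3 + 1/3*1/2) = [13/18, 5/6) <- contains code 505/648
  'd': [2/3 + 1/3*1/2, 2/3 + 1/3*2/3) = [5/6, 8/9)
  'f': [2/3 + 1/3*2/3, 2/3 + 1/3*1/1) = [8/9, 1/1)
  emit 'e', narrow to [13/18, 5/6)
Step 3: interval [13/18, 5/6), width = 5/6 - 13/18 = 1/9
  'b': [13/18 + 1/9*0/1, 13/18 + 1/9*1/6) = [13/18, 20/27)
  'e': [13/18 + 1/9*1/6, 13/18 + 1/9*1/2) = [20/27, 7/9)
  'd': [13/18 + 1/9*1/2, 13/18 + 1/9*2/3) = [7/9, 43/54) <- contains code 505/648
  'f': [13/18 + 1/9*2/3, 13/18 + 1/9*1/1) = [43/54, 5/6)
  emit 'd', narrow to [7/9, 43/54)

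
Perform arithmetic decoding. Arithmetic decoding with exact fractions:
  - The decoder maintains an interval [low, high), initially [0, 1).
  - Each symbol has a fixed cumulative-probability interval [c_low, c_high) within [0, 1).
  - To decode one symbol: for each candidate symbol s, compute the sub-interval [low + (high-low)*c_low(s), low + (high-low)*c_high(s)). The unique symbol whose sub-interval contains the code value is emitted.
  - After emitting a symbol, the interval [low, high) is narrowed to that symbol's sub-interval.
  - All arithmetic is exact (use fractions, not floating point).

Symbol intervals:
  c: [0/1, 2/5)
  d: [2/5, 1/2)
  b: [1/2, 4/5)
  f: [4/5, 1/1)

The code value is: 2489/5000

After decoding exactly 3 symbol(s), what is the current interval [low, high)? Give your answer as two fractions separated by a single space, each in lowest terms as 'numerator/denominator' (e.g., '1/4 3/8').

Step 1: interval [0/1, 1/1), width = 1/1 - 0/1 = 1/1
  'c': [0/1 + 1/1*0/1, 0/1 + 1/1*2/5) = [0/1, 2/5)
  'd': [0/1 + 1/1*2/5, 0/1 + 1/1*1/2) = [2/5, 1/2) <- contains code 2489/5000
  'b': [0/1 + 1/1*1/2, 0/1 + 1/1*4/5) = [1/2, 4/5)
  'f': [0/1 + 1/1*4/5, 0/1 + 1/1*1/1) = [4/5, 1/1)
  emit 'd', narrow to [2/5, 1/2)
Step 2: interval [2/5, 1/2), width = 1/2 - 2/5 = 1/10
  'c': [2/5 + 1/10*0/1, 2/5 + 1/10*2/5) = [2/5, 11/25)
  'd': [2/5 + 1/10*2/5, 2/5 + 1/10*1/2) = [11/25, 9/20)
  'b': [2/5 + 1/10*1/2, 2/5 + 1/10*4/5) = [9/20, 12/25)
  'f': [2/5 + 1/10*4/5, 2/5 + 1/10*1/1) = [12/25, 1/2) <- contains code 2489/5000
  emit 'f', narrow to [12/25, 1/2)
Step 3: interval [12/25, 1/2), width = 1/2 - 12/25 = 1/50
  'c': [12/25 + 1/50*0/1, 12/25 + 1/50*2/5) = [12/25, 61/125)
  'd': [12/25 + 1/50*2/5, 12/25 + 1/50*1/2) = [61/125, 49/100)
  'b': [12/25 + 1/50*1/2, 12/25 + 1/50*4/5) = [49/100, 62/125)
  'f': [12/25 + 1/50*4/5, 12/25 + 1/50*1/1) = [62/125, 1/2) <- contains code 2489/5000
  emit 'f', narrow to [62/125, 1/2)

Answer: 62/125 1/2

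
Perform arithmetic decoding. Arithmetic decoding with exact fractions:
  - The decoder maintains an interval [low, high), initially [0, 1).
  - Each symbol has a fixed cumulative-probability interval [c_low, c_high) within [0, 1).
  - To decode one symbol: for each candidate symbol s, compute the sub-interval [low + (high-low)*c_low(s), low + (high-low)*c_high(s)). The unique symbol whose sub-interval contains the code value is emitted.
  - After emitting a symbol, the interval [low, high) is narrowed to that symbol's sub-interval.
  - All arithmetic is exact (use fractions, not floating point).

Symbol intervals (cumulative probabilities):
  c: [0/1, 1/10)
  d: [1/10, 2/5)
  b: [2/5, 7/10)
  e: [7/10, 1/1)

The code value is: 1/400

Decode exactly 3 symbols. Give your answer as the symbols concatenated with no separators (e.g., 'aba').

Step 1: interval [0/1, 1/1), width = 1/1 - 0/1 = 1/1
  'c': [0/1 + 1/1*0/1, 0/1 + 1/1*1/10) = [0/1, 1/10) <- contains code 1/400
  'd': [0/1 + 1/1*1/10, 0/1 + 1/1*2/5) = [1/10, 2/5)
  'b': [0/1 + 1/1*2/5, 0/1 + 1/1*7/10) = [2/5, 7/10)
  'e': [0/1 + 1/1*7/10, 0/1 + 1/1*1/1) = [7/10, 1/1)
  emit 'c', narrow to [0/1, 1/10)
Step 2: interval [0/1, 1/10), width = 1/10 - 0/1 = 1/10
  'c': [0/1 + 1/10*0/1, 0/1 + 1/10*1/10) = [0/1, 1/100) <- contains code 1/400
  'd': [0/1 + 1/10*1/10, 0/1 + 1/10*2/5) = [1/100, 1/25)
  'b': [0/1 + 1/10*2/5, 0/1 + 1/10*7/10) = [1/25, 7/100)
  'e': [0/1 + 1/10*7/10, 0/1 + 1/10*1/1) = [7/100, 1/10)
  emit 'c', narrow to [0/1, 1/100)
Step 3: interval [0/1, 1/100), width = 1/100 - 0/1 = 1/100
  'c': [0/1 + 1/100*0/1, 0/1 + 1/100*1/10) = [0/1, 1/1000)
  'd': [0/1 + 1/100*1/10, 0/1 + 1/100*2/5) = [1/1000, 1/250) <- contains code 1/400
  'b': [0/1 + 1/100*2/5, 0/1 + 1/100*7/10) = [1/250, 7/1000)
  'e': [0/1 + 1/100*7/10, 0/1 + 1/100*1/1) = [7/1000, 1/100)
  emit 'd', narrow to [1/1000, 1/250)

Answer: ccd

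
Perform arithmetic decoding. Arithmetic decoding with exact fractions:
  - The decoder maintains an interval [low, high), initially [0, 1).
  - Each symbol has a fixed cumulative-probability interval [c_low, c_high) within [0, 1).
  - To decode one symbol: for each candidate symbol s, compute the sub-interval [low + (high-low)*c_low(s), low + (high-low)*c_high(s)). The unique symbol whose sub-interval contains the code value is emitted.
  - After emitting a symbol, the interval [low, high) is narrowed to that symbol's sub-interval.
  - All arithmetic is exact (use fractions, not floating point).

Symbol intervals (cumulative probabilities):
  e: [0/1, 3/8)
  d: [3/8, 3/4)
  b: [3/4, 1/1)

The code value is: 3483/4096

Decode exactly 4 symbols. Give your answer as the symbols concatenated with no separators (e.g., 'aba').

Step 1: interval [0/1, 1/1), width = 1/1 - 0/1 = 1/1
  'e': [0/1 + 1/1*0/1, 0/1 + 1/1*3/8) = [0/1, 3/8)
  'd': [0/1 + 1/1*3/8, 0/1 + 1/1*3/4) = [3/8, 3/4)
  'b': [0/1 + 1/1*3/4, 0/1 + 1/1*1/1) = [3/4, 1/1) <- contains code 3483/4096
  emit 'b', narrow to [3/4, 1/1)
Step 2: interval [3/4, 1/1), width = 1/1 - 3/4 = 1/4
  'e': [3/4 + 1/4*0/1, 3/4 + 1/4*3/8) = [3/4, 27/32)
  'd': [3/4 + 1/4*3/8, 3/4 + 1/4*3/4) = [27/32, 15/16) <- contains code 3483/4096
  'b': [3/4 + 1/4*3/4, 3/4 + 1/4*1/1) = [15/16, 1/1)
  emit 'd', narrow to [27/32, 15/16)
Step 3: interval [27/32, 15/16), width = 15/16 - 27/32 = 3/32
  'e': [27/32 + 3/32*0/1, 27/32 + 3/32*3/8) = [27/32, 225/256) <- contains code 3483/4096
  'd': [27/32 + 3/32*3/8, 27/32 + 3/32*3/4) = [225/256, 117/128)
  'b': [27/32 + 3/32*3/4, 27/32 + 3/32*1/1) = [117/128, 15/16)
  emit 'e', narrow to [27/32, 225/256)
Step 4: interval [27/32, 225/256), width = 225/256 - 27/32 = 9/256
  'e': [27/32 + 9/256*0/1, 27/32 + 9/256*3/8) = [27/32, 1755/2048) <- contains code 3483/4096
  'd': [27/32 + 9/256*3/8, 27/32 + 9/256*3/4) = [1755/2048, 891/1024)
  'b': [27/32 + 9/256*3/4, 27/32 + 9/256*1/1) = [891/1024, 225/256)
  emit 'e', narrow to [27/32, 1755/2048)

Answer: bdee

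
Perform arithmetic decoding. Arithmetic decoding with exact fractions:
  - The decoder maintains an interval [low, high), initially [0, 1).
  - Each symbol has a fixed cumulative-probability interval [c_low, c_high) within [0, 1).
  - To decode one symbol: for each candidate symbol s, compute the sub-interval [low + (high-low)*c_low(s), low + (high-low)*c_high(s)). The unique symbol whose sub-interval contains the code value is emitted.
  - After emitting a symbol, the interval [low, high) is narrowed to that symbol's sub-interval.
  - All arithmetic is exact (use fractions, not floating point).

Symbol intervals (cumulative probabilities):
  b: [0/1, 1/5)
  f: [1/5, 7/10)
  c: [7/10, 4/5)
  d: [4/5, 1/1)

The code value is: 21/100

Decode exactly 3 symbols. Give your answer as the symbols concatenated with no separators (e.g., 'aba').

Answer: fbb

Derivation:
Step 1: interval [0/1, 1/1), width = 1/1 - 0/1 = 1/1
  'b': [0/1 + 1/1*0/1, 0/1 + 1/1*1/5) = [0/1, 1/5)
  'f': [0/1 + 1/1*1/5, 0/1 + 1/1*7/10) = [1/5, 7/10) <- contains code 21/100
  'c': [0/1 + 1/1*7/10, 0/1 + 1/1*4/5) = [7/10, 4/5)
  'd': [0/1 + 1/1*4/5, 0/1 + 1/1*1/1) = [4/5, 1/1)
  emit 'f', narrow to [1/5, 7/10)
Step 2: interval [1/5, 7/10), width = 7/10 - 1/5 = 1/2
  'b': [1/5 + 1/2*0/1, 1/5 + 1/2*1/5) = [1/5, 3/10) <- contains code 21/100
  'f': [1/5 + 1/2*1/5, 1/5 + 1/2*7/10) = [3/10, 11/20)
  'c': [1/5 + 1/2*7/10, 1/5 + 1/2*4/5) = [11/20, 3/5)
  'd': [1/5 + 1/2*4/5, 1/5 + 1/2*1/1) = [3/5, 7/10)
  emit 'b', narrow to [1/5, 3/10)
Step 3: interval [1/5, 3/10), width = 3/10 - 1/5 = 1/10
  'b': [1/5 + 1/10*0/1, 1/5 + 1/10*1/5) = [1/5, 11/50) <- contains code 21/100
  'f': [1/5 + 1/10*1/5, 1/5 + 1/10*7/10) = [11/50, 27/100)
  'c': [1/5 + 1/10*7/10, 1/5 + 1/10*4/5) = [27/100, 7/25)
  'd': [1/5 + 1/10*4/5, 1/5 + 1/10*1/1) = [7/25, 3/10)
  emit 'b', narrow to [1/5, 11/50)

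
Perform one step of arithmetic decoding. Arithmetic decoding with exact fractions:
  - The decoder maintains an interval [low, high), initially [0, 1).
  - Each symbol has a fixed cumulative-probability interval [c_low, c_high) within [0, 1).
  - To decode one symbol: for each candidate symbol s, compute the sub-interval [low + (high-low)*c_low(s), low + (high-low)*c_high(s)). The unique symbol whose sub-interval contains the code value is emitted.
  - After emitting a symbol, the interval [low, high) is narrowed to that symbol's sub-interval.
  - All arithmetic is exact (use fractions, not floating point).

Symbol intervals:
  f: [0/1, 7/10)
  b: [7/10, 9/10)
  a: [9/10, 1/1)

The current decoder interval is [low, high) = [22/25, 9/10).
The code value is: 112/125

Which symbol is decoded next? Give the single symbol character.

Interval width = high − low = 9/10 − 22/25 = 1/50
Scaled code = (code − low) / width = (112/125 − 22/25) / 1/50 = 4/5
  f: [0/1, 7/10) 
  b: [7/10, 9/10) ← scaled code falls here ✓
  a: [9/10, 1/1) 

Answer: b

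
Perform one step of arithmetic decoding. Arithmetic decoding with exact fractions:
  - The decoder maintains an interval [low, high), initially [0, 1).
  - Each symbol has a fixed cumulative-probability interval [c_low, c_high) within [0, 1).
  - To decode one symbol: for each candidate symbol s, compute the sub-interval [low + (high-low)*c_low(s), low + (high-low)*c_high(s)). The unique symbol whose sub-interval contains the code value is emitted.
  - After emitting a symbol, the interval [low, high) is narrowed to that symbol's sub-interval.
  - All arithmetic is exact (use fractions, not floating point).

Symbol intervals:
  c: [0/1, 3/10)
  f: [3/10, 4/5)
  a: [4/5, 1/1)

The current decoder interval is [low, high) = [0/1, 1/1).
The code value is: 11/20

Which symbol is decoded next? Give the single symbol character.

Interval width = high − low = 1/1 − 0/1 = 1/1
Scaled code = (code − low) / width = (11/20 − 0/1) / 1/1 = 11/20
  c: [0/1, 3/10) 
  f: [3/10, 4/5) ← scaled code falls here ✓
  a: [4/5, 1/1) 

Answer: f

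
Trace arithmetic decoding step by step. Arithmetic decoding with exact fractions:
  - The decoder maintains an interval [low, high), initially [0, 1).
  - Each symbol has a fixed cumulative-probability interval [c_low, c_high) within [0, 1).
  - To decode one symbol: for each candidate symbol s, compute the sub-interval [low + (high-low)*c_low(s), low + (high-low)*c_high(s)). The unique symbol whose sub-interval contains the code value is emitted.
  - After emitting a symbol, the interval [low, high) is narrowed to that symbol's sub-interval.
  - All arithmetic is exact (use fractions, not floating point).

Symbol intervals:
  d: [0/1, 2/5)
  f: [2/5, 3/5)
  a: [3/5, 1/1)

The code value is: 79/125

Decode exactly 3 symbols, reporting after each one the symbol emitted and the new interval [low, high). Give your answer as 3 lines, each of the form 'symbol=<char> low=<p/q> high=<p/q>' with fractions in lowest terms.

Step 1: interval [0/1, 1/1), width = 1/1 - 0/1 = 1/1
  'd': [0/1 + 1/1*0/1, 0/1 + 1/1*2/5) = [0/1, 2/5)
  'f': [0/1 + 1/1*2/5, 0/1 + 1/1*3/5) = [2/5, 3/5)
  'a': [0/1 + 1/1*3/5, 0/1 + 1/1*1/1) = [3/5, 1/1) <- contains code 79/125
  emit 'a', narrow to [3/5, 1/1)
Step 2: interval [3/5, 1/1), width = 1/1 - 3/5 = 2/5
  'd': [3/5 + 2/5*0/1, 3/5 + 2/5*2/5) = [3/5, 19/25) <- contains code 79/125
  'f': [3/5 + 2/5*2/5, 3/5 + 2/5*3/5) = [19/25, 21/25)
  'a': [3/5 + 2/5*3/5, 3/5 + 2/5*1/1) = [21/25, 1/1)
  emit 'd', narrow to [3/5, 19/25)
Step 3: interval [3/5, 19/25), width = 19/25 - 3/5 = 4/25
  'd': [3/5 + 4/25*0/1, 3/5 + 4/25*2/5) = [3/5, 83/125) <- contains code 79/125
  'f': [3/5 + 4/25*2/5, 3/5 + 4/25*3/5) = [83/125, 87/125)
  'a': [3/5 + 4/25*3/5, 3/5 + 4/25*1/1) = [87/125, 19/25)
  emit 'd', narrow to [3/5, 83/125)

Answer: symbol=a low=3/5 high=1/1
symbol=d low=3/5 high=19/25
symbol=d low=3/5 high=83/125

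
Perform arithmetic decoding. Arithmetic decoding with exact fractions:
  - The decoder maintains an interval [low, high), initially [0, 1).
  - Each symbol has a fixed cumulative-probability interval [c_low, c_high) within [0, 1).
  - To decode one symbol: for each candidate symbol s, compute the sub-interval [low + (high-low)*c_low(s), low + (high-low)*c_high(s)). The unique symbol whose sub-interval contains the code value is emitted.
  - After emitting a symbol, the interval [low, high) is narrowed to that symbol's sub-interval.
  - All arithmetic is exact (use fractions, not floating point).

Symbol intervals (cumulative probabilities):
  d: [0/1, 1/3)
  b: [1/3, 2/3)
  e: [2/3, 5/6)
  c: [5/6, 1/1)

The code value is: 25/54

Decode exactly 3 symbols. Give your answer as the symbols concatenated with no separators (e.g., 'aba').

Step 1: interval [0/1, 1/1), width = 1/1 - 0/1 = 1/1
  'd': [0/1 + 1/1*0/1, 0/1 + 1/1*1/3) = [0/1, 1/3)
  'b': [0/1 + 1/1*1/3, 0/1 + 1/1*2/3) = [1/3, 2/3) <- contains code 25/54
  'e': [0/1 + 1/1*2/3, 0/1 + 1/1*5/6) = [2/3, 5/6)
  'c': [0/1 + 1/1*5/6, 0/1 + 1/1*1/1) = [5/6, 1/1)
  emit 'b', narrow to [1/3, 2/3)
Step 2: interval [1/3, 2/3), width = 2/3 - 1/3 = 1/3
  'd': [1/3 + 1/3*0/1, 1/3 + 1/3*1/3) = [1/3, 4/9)
  'b': [1/3 + 1/3*1/3, 1/3 + 1/3*2/3) = [4/9, 5/9) <- contains code 25/54
  'e': [1/3 + 1/3*2/3, 1/3 + 1/3*5/6) = [5/9, 11/18)
  'c': [1/3 + 1/3*5/6, 1/3 + 1/3*1/1) = [11/18, 2/3)
  emit 'b', narrow to [4/9, 5/9)
Step 3: interval [4/9, 5/9), width = 5/9 - 4/9 = 1/9
  'd': [4/9 + 1/9*0/1, 4/9 + 1/9*1/3) = [4/9, 13/27) <- contains code 25/54
  'b': [4/9 + 1/9*1/3, 4/9 + 1/9*2/3) = [13/27, 14/27)
  'e': [4/9 + 1/9*2/3, 4/9 + 1/9*5/6) = [14/27, 29/54)
  'c': [4/9 + 1/9*5/6, 4/9 + 1/9*1/1) = [29/54, 5/9)
  emit 'd', narrow to [4/9, 13/27)

Answer: bbd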